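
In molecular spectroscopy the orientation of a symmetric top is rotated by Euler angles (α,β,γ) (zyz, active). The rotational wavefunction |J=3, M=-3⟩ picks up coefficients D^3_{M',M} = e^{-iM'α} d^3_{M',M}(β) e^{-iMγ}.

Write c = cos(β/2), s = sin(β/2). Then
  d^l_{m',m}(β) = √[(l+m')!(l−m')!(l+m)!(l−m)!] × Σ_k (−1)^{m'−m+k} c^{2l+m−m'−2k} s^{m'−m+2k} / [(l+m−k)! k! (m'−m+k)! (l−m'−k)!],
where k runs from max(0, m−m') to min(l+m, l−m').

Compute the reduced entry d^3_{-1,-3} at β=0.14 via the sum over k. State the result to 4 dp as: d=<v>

d=0.0188

d^3_{-1,-3}(β=0.1400) via the finite sum:
Half-angle: c=0.997551, s=0.069943. N=√(2·24·1·720)=185.903201
k∈{0} keeps every argument non-negative
  k=0: (−1)^2·185.9032/(48)·0.9976^4·0.0699^2 = +0.018762
d^3_{-1,-3}(0.1400) = +0.018762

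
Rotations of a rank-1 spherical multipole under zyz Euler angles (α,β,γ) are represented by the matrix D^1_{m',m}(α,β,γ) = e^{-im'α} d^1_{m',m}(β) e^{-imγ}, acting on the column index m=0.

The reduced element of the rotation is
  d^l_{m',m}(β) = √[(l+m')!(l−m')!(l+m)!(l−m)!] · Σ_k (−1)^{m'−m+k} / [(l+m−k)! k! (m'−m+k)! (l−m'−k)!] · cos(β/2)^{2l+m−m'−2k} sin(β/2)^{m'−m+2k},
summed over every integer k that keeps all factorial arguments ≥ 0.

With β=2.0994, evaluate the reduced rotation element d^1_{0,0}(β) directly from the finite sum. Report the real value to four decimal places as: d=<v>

d^1_{0,0}(β=2.0994) via the finite sum:
With c≡cos(β/2)=0.497831 and s≡sin(β/2)=0.867274, N=[1·1·1·1]^{1/2}=1.000000
The bounds max(0,m−m')=0 and min(l+m,l−m')=1 give 2 terms
  k=0: (−1)^0·1.0000/(1)·0.4978^2·0.8673^0 = +0.247836
  k=1: (−1)^1·1.0000/(1)·0.4978^0·0.8673^2 = -0.752164
d^1_{0,0}(2.0994) = +0.247836 -0.752164 = -0.504328

d=-0.5043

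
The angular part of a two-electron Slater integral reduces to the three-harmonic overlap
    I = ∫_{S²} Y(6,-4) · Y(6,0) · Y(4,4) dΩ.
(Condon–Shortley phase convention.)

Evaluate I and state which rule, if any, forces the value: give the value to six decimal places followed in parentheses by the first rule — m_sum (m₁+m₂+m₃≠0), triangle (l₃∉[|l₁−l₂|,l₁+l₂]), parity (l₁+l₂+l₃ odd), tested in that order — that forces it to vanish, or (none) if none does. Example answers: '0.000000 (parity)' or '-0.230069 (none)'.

0.141673 (none)

m-sum 0 ✓  L=16 even ✓  0≤4≤12 ✓
Π(2lᵢ+1) = 13×13×9 = 1521
triangle coeff Δ(6,6,4) = 1/15315300
Σ_t [2,6]: t=2:+1/829440 t=3:−1/25920 t=4:+1/9216 t=5:−1/25920 t=6:+1/829440 = 7/207360
(3j)²=28/2431 [(6 6 4; 0 0 0)], sign=+1
Σ_t [6,6]: t=6:+1/829440 = 1/829440
(3j)²=35/2431 [(6 6 4; -4 0 4)], sign=+1
⇒ 4πI² = 8820/34969
I = (+1)√(8820/34969/(4π)) = 0.14167322
No selection rule forces the value: the integral is nonzero (none).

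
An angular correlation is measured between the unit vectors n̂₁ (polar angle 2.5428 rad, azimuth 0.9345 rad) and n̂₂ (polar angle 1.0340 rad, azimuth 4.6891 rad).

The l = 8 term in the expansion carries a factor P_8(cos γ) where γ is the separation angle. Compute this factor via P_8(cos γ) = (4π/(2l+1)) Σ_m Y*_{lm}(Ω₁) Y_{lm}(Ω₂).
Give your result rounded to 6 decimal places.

-0.112498

Expand P_8 via completeness: Σ_{m} conj(Y_{8,m}) at Ω₁ times Y_{8,m} at Ω₂ —
  [-8]  conj(Y_{8,-8})(Ω₁) = 0.00194 + 0.00488j ; Y_{8,-8}(Ω₂) = 0.15064 + 0.02840j ; Δ = 0.00015 + 0.00079j
  [-7]  conj(Y_{8,-7})(Ω₁) = -0.02976 - 0.00786j ; Y_{8,-7}(Ω₂) = 0.05922 - 0.36006j ; Δ = -0.00459 + 0.01025j
  [-6]  conj(Y_{8,-6})(Ω₁) = 0.08694 - 0.06975j ; Y_{8,-6}(Ω₂) = -0.43876 - 0.06171j ; Δ = -0.04245 + 0.02524j
  [-5]  conj(Y_{8,-5})(Ω₁) = 0.01102 + 0.27622j ; Y_{8,-5}(Ω₂) = -0.02089 + 0.17861j ; Δ = -0.04957 - 0.00380j
  [-4]  conj(Y_{8,-4})(Ω₁) = -0.38193 - 0.25929j ; Y_{8,-4}(Ω₂) = -0.24872 - 0.02324j ; Δ = 0.08897 + 0.07337j
  [-3]  conj(Y_{8,-3})(Ω₁) = 0.41636 - 0.14639j ; Y_{8,-3}(Ω₂) = -0.02240 + 0.32015j ; Δ = 0.03754 + 0.13658j
  [-2]  conj(Y_{8,-2})(Ω₁) = -0.01103 + 0.03588j ; Y_{8,-2}(Ω₂) = -0.09702 - 0.00452j ; Δ = 0.00123 - 0.00343j
  [-1]  conj(Y_{8,-1})(Ω₁) = 0.23903 + 0.32353j ; Y_{8,-1}(Ω₂) = -0.00790 + 0.33917j ; Δ = -0.11162 + 0.07852j
  [+0]  conj(Y_{8,0})(Ω₁) = -0.17596 + 0.00000j ; Y_{8,0}(Ω₂) = -0.04818 + 0.00000j ; Δ = 0.00848 + 0.00000j
  [+1]  conj(Y_{8,1})(Ω₁) = -0.23903 + 0.32353j ; Y_{8,1}(Ω₂) = 0.00790 + 0.33917j ; Δ = -0.11162 - 0.07852j
  [+2]  conj(Y_{8,2})(Ω₁) = -0.01103 - 0.03588j ; Y_{8,2}(Ω₂) = -0.09702 + 0.00452j ; Δ = 0.00123 + 0.00343j
  [+3]  conj(Y_{8,3})(Ω₁) = -0.41636 - 0.14639j ; Y_{8,3}(Ω₂) = 0.02240 + 0.32015j ; Δ = 0.03754 - 0.13658j
  [+4]  conj(Y_{8,4})(Ω₁) = -0.38193 + 0.25929j ; Y_{8,4}(Ω₂) = -0.24872 + 0.02324j ; Δ = 0.08897 - 0.07337j
  [+5]  conj(Y_{8,5})(Ω₁) = -0.01102 + 0.27622j ; Y_{8,5}(Ω₂) = 0.02089 + 0.17861j ; Δ = -0.04957 + 0.00380j
  [+6]  conj(Y_{8,6})(Ω₁) = 0.08694 + 0.06975j ; Y_{8,6}(Ω₂) = -0.43876 + 0.06171j ; Δ = -0.04245 - 0.02524j
  [+7]  conj(Y_{8,7})(Ω₁) = 0.02976 - 0.00786j ; Y_{8,7}(Ω₂) = -0.05922 - 0.36006j ; Δ = -0.00459 - 0.01025j
  [+8]  conj(Y_{8,8})(Ω₁) = 0.00194 - 0.00488j ; Y_{8,8}(Ω₂) = 0.15064 - 0.02840j ; Δ = 0.00015 - 0.00079j
Accumulated sum -0.15219 - 0.00000j; after 4π/(2l+1) scaling, -0.11250 - 0.00000j ⇒ P_8 = -0.112498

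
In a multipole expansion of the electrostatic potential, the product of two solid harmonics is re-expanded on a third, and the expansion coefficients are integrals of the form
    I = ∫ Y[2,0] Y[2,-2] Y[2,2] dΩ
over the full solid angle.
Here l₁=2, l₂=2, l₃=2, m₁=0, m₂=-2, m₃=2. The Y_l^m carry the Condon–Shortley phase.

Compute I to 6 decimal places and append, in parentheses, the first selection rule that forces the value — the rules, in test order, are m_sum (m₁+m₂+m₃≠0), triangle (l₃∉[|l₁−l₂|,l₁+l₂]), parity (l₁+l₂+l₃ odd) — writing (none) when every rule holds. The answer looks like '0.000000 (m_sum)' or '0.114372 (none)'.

-0.180224 (none)

Rules hold: Σm=0, L=6 even, 0≤2≤4.
N = 5·5·5 = 125
Δ = 2!·2!·2!/7! = 1/630
Racah Σ t=0..2: t=0:+1/8 t=1:−1/1 t=2:+1/8 = -3/4
⇒ 3j(2 2 2; 0 0 0)² = 2/35, sgn -1
Racah Σ t=0..0: t=0:+1/8 = 1/8
⇒ 3j(2 2 2; 0 -2 2)² = 2/35, sgn +1
4πI² = N·(3j₀)²·(3jₘ)² = 20/49
I = -1·√(0.408163/4π) = -0.18022375
No selection rule forces the value: the integral is nonzero (none).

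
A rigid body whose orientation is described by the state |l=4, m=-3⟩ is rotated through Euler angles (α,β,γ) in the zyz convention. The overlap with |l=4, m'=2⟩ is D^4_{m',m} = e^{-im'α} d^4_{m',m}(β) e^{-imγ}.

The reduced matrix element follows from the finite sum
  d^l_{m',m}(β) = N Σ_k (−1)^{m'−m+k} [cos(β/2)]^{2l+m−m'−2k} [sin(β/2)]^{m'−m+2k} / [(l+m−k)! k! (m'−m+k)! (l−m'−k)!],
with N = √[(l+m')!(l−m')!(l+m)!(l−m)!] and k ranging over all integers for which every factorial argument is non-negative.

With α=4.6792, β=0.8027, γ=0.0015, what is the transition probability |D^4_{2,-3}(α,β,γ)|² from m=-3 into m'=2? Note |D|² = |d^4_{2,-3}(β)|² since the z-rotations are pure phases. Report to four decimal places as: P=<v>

P=0.0056

First d^4_{2,-3}(β=0.8027), then the phase factors e^{-i(2)α} and e^{-i(-3)γ}:
c=cos(0.802700/2)=0.920534, s=sin(0.802700/2)=0.390661; N=√[720·2·1·5040]=2693.993318
k∈{0,1} keeps every argument non-negative
  k=0: (−1)^5·2693.9933/(240)·0.9205^3·0.3907^5 = -0.079672
  k=1: (−1)^6·2693.9933/(720)·0.9205^1·0.3907^7 = +0.004783
d^4_{2,-3}(0.8027) = -0.079672 +0.004783 = -0.074889
|D^4_{2,-3}|² = |d^4_{2,-3}(β)|² = (-0.074889)² = 0.005608 (the z-rotation phases have unit modulus)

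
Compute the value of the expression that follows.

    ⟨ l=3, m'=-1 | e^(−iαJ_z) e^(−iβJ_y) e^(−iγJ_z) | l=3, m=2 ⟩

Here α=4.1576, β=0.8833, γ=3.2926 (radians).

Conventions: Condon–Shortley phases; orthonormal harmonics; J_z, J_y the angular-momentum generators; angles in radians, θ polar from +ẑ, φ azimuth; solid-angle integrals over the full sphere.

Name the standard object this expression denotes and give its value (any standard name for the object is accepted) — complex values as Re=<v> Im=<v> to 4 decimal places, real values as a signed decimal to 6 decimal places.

This is a Wigner D-matrix element — the rotation-matrix element ⟨l m'| R(α,β,γ) |l m⟩ in the angular-momentum basis.
Split into d^3_{-1,2}(β=0.8833) × two z-phases.
Half-angle: c=0.904048, s=0.427432. N=√(2·24·120·1)=75.894664
Admissible k: 3..4 (factorial args all ≥0)
  k=3: (−1)^0·75.8947/(12)·0.9040^3·0.4274^3 = +0.364925
  k=4: (−1)^1·75.8947/(24)·0.9040^1·0.4274^5 = -0.040787
d^3_{-1,2}(0.8833) = +0.364925 -0.040787 = +0.324138
D = (-0.526764-0.850012i)·(+0.324138)·(+0.954739-0.297444i) = -0.244968-0.212264i

Wigner D-matrix element, Re=-0.2450 Im=-0.2123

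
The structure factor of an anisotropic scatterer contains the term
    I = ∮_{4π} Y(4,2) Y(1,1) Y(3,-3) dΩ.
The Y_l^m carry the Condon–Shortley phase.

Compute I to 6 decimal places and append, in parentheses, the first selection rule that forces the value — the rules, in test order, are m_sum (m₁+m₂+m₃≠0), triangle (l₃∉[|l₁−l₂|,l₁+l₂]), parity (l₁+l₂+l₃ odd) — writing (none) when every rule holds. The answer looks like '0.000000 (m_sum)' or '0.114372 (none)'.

m-sum 0 ✓  L=8 even ✓  3≤3≤5 ✓
Π(2lᵢ+1) = 9×3×7 = 189
triangle coeff Δ(4,1,3) = 1/252
Σ_t [1,1]: t=1:−1/36 = -1/36
(3j)²=4/63 [(4 1 3; 0 0 0)], sign=+1
Σ_t [2,2]: t=2:+1/1440 = 1/1440
(3j)²=1/252 [(4 1 3; 2 1 -3)], sign=+1
⇒ 4πI² = 1/21
I = (+1)√(1/21/(4π)) = 0.06155813
No selection rule forces the value: the integral is nonzero (none).

0.061558 (none)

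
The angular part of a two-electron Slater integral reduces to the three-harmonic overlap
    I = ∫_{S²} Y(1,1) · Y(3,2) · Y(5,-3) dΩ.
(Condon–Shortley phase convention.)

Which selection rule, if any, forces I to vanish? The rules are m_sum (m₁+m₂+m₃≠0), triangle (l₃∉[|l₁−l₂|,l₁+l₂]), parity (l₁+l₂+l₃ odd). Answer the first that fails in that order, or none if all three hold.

Σmᵢ = 0  ✓
l₃∈[|l₁−l₂|,l₁+l₂]=[2,4] required, l₃=5 fails  ✗
Σlᵢ = 9 ⇒ odd

triangle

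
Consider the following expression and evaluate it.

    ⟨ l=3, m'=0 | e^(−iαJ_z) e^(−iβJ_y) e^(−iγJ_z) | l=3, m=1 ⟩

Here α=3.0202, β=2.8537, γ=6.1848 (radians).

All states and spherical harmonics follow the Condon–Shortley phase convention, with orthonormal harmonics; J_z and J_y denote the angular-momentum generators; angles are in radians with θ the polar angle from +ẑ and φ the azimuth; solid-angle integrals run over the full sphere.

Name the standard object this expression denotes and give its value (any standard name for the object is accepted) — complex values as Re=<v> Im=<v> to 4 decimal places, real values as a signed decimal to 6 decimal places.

Wigner D-matrix element, Re=0.4401 Im=0.0434

This is a Wigner D-matrix element — the rotation-matrix element ⟨l m'| R(α,β,γ) |l m⟩ in the angular-momentum basis.
Split into d^3_{0,1}(β=2.8537) × two z-phases.
With c≡cos(β/2)=0.143450 and s≡sin(β/2)=0.989658, N=[6·6·24·2]^{1/2}=41.569219
k∈{1,2,3} keeps every argument non-negative
  k=1: (−1)^0·41.5692/(12)·0.1434^5·0.9897^1 = +0.000208
  k=2: (−1)^1·41.5692/(4)·0.1434^3·0.9897^3 = -0.029735
  k=3: (−1)^2·41.5692/(12)·0.1434^1·0.9897^5 = +0.471754
d^3_{0,1}(2.8537) = +0.000208 -0.029735 +0.471754 = +0.442227
Phases: e^{-i·(0)·3.0202}=+1.000000+0.000000i, e^{-i·(1)·6.1848}=+0.995164+0.098227i ⇒ D=+0.440088+0.043438i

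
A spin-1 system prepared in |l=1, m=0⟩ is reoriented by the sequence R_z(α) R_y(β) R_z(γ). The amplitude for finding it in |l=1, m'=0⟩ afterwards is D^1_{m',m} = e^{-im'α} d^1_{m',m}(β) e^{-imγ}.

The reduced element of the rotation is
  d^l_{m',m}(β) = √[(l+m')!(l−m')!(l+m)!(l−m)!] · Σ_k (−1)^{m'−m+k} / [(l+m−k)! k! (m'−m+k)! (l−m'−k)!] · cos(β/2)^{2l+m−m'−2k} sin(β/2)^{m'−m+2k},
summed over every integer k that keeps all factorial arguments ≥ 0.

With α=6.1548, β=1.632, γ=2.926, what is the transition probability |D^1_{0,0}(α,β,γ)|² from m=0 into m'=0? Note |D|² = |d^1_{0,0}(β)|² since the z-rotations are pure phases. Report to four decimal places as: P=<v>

P=0.0037

D^1_{0,0}(6.1548,1.6320,2.9260) = e^{-i·0·6.1548}·d^1_{0,0}(1.6320)·e^{-i·0·2.9260}. Compute d first:
Half-angle: c=0.685140, s=0.728411. N=√(1·1·1·1)=1.000000
Admissible k: 0..1 (factorial args all ≥0)
  k=0: (−1)^0·1.0000/(1)·0.6851^2·0.7284^0 = +0.469417
  k=1: (−1)^1·1.0000/(1)·0.6851^0·0.7284^2 = -0.530583
d^1_{0,0}(1.6320) = +0.469417 -0.530583 = -0.061165
|D^1_{0,0}|² = |d^1_{0,0}(β)|² = (-0.061165)² = 0.003741 (the z-rotation phases have unit modulus)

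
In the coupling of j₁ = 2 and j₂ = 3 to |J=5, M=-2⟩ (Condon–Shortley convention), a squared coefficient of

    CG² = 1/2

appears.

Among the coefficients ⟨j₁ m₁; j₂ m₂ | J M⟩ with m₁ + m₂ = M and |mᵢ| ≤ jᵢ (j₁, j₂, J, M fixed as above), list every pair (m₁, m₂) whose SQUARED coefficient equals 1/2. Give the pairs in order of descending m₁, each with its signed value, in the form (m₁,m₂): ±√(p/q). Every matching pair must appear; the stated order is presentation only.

(-1,-1): +√(1/2)

Admissible pairs with m₁+m₂ = M = -2: (-2,0), (-1,-1), (0,-2), (1,-3)
  (m₁,m₂)=(1,-3): CG² = 1/30, CG = +√(1/30)
  (m₁,m₂)=(0,-2): CG² = 3/10, CG = +√(3/10)
  (m₁,m₂)=(-1,-1): CG² = 1/2, CG = +√(1/2)   ← matches the target
  (m₁,m₂)=(-2,0): CG² = 1/6, CG = +√(1/6)
Pairs with CG² = 1/2: (-1,-1): +√(1/2)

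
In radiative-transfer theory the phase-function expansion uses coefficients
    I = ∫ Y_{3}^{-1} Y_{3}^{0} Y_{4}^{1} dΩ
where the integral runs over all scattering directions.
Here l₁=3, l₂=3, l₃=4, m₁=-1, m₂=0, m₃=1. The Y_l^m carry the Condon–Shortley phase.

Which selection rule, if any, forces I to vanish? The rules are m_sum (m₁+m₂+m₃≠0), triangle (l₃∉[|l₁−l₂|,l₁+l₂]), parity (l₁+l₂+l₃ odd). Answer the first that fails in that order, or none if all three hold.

none

azimuthal sum: -1 + 0 + 1 = 0  ✓
0 ≤ 4 ≤ 6 (triangle on l)  ✓
L = 3 + 3 + 4 = 10 (even)  ✓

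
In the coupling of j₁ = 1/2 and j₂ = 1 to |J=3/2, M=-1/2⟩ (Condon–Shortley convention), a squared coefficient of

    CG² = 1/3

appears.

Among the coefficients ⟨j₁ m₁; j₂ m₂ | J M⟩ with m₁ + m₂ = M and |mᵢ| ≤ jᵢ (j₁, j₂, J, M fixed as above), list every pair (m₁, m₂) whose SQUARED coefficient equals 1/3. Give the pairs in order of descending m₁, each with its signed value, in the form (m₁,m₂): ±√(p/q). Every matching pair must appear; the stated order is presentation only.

(1/2,-1): +√(1/3)

Admissible pairs with m₁+m₂ = M = -1/2: (-1/2,0), (1/2,-1)
  (m₁,m₂)=(1/2,-1): CG² = 1/3, CG = +√(1/3)   ← matches the target
  (m₁,m₂)=(-1/2,0): CG² = 2/3, CG = +√(2/3)
Pairs with CG² = 1/3: (1/2,-1): +√(1/3)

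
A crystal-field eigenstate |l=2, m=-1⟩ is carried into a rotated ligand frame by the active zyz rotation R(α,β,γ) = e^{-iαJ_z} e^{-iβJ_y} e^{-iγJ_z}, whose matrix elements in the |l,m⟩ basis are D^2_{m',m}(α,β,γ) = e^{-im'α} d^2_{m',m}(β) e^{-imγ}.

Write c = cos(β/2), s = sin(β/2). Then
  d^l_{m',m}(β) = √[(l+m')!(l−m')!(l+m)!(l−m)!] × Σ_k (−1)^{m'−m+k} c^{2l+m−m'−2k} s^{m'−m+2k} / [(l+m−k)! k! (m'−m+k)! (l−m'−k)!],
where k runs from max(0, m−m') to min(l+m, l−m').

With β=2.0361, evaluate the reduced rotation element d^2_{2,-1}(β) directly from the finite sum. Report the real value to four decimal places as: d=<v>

d^2_{2,-1}(β=2.0361) via the finite sum:
With c≡cos(β/2)=0.525027 and s≡sin(β/2)=0.851086, N=[24·1·1·6]^{1/2}=12.000000
k: max(0,(-1)−(2))=0 … min(2+(-1),2−(2))=0
  k=0: (−1)^3·12.0000/(6)·0.5250^1·0.8511^3 = -0.647338
d^2_{2,-1}(2.0361) = -0.647338

d=-0.6473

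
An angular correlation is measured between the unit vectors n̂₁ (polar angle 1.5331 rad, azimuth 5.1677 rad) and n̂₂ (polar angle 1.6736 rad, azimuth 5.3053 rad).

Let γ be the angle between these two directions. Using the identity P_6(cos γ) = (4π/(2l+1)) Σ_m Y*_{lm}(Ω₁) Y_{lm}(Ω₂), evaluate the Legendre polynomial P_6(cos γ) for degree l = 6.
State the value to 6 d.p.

0.633200

Term-by-term m-sum for l=6 (normalisation 4π/13 = 0.966644):
  [-6]  conj(Y_{6,-6})(Ω₁) = +0.441214-0.191622i ; Y_{6,-6}(Ω₂) = +0.428093-0.189059i ; Δ = +0.152652-0.165448i
  [-5]  conj(Y_{6,-5})(Ω₁) = +0.047832+0.040762i ; Y_{6,-5}(Ω₂) = -0.029455+0.164634i ; Δ = -0.008120+0.006674i
  [-4]  conj(Y_{6,-4})(Ω₁) = +0.086795-0.339284i ; Y_{6,-4}(Ω₂) = +0.221731+0.214983i ; Δ = +0.092186-0.056570i
  [-3]  conj(Y_{6,-3})(Ω₁) = +0.071579-0.014873i ; Y_{6,-3}(Ω₂) = -0.185673+0.039174i ; Δ = -0.012708+0.005566i
  [-2]  conj(Y_{6,-2})(Ω₁) = -0.194364-0.250346i ; Y_{6,-2}(Ω₂) = -0.098523+0.243152i ; Δ = +0.080022-0.022595i
  [-1]  conj(Y_{6,-1})(Ω₁) = +0.033823-0.069080i ; Y_{6,-1}(Ω₂) = -0.110158-0.163493i ; Δ = -0.015020+0.002080i
  [+0]  conj(Y_{6,0})(Ω₁) = -0.308406-0.000000i ; Y_{6,0}(Ω₂) = -0.249755+0.000000i ; Δ = +0.077026+0.000000i
  [+1]  conj(Y_{6,1})(Ω₁) = -0.033823-0.069080i ; Y_{6,1}(Ω₂) = +0.110158-0.163493i ; Δ = -0.015020-0.002080i
  [+2]  conj(Y_{6,2})(Ω₁) = -0.194364+0.250346i ; Y_{6,2}(Ω₂) = -0.098523-0.243152i ; Δ = +0.080022+0.022595i
  [+3]  conj(Y_{6,3})(Ω₁) = -0.071579-0.014873i ; Y_{6,3}(Ω₂) = +0.185673+0.039174i ; Δ = -0.012708-0.005566i
  [+4]  conj(Y_{6,4})(Ω₁) = +0.086795+0.339284i ; Y_{6,4}(Ω₂) = +0.221731-0.214983i ; Δ = +0.092186+0.056570i
  [+5]  conj(Y_{6,5})(Ω₁) = -0.047832+0.040762i ; Y_{6,5}(Ω₂) = +0.029455+0.164634i ; Δ = -0.008120-0.006674i
  [+6]  conj(Y_{6,6})(Ω₁) = +0.441214+0.191622i ; Y_{6,6}(Ω₂) = +0.428093+0.189059i ; Δ = +0.152652+0.165448i
Σ over m = +0.655050+0.000000i; ×(4π/13) → +0.633200+0.000000i. Real part: 0.633200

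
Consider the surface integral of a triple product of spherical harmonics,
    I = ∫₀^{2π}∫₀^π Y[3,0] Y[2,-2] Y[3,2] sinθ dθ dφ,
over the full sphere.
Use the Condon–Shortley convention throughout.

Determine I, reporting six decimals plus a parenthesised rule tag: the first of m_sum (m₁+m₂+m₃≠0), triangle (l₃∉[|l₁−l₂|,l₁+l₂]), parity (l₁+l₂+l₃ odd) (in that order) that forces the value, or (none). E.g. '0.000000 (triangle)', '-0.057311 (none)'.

m-sum 0 ✓  L=8 even ✓  1≤3≤5 ✓
Π(2lᵢ+1) = 7×5×7 = 245
triangle coeff Δ(3,2,3) = 1/3780
Σ_t [0,2]: t=0:+1/24 t=1:−1/4 t=2:+1/24 = -1/6
(3j)²=4/105 [(3 2 3; 0 0 0)], sign=+1
Σ_t [0,0]: t=0:+1/24 = 1/24
(3j)²=1/21 [(3 2 3; 0 -2 2)], sign=-1
⇒ 4πI² = 4/9
I = (-1)√(4/9/(4π)) = -0.18806319
No selection rule forces the value: the integral is nonzero (none).

-0.188063 (none)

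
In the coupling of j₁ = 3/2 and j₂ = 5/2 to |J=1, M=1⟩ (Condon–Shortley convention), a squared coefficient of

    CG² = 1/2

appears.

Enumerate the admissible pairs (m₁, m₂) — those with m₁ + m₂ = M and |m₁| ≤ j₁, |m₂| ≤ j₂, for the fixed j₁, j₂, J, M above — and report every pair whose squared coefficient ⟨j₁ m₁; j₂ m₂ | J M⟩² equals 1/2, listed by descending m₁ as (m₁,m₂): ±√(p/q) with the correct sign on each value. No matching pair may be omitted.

(-3/2,5/2): −√(1/2)

Admissible pairs with m₁+m₂ = M = 1: (-3/2,5/2), (-1/2,3/2), (1/2,1/2), (3/2,-1/2)
  (m₁,m₂)=(3/2,-1/2): CG² = 1/20, CG = +√(1/20)
  (m₁,m₂)=(1/2,1/2): CG² = 3/20, CG = −√(3/20)
  (m₁,m₂)=(-1/2,3/2): CG² = 3/10, CG = +√(3/10)
  (m₁,m₂)=(-3/2,5/2): CG² = 1/2, CG = −√(1/2)   ← matches the target
Pairs with CG² = 1/2: (-3/2,5/2): −√(1/2)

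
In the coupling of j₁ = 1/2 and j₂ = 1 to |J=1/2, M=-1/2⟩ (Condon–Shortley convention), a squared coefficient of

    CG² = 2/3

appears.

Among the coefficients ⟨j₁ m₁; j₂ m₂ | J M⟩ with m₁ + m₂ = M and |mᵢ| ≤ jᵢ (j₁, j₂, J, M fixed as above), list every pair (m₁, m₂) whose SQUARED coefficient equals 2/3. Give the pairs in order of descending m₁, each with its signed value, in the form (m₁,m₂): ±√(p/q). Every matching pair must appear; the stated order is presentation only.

(1/2,-1): +√(2/3)

Admissible pairs with m₁+m₂ = M = -1/2: (-1/2,0), (1/2,-1)
  (m₁,m₂)=(1/2,-1): CG² = 2/3, CG = +√(2/3)   ← matches the target
  (m₁,m₂)=(-1/2,0): CG² = 1/3, CG = −√(1/3)
Pairs with CG² = 2/3: (1/2,-1): +√(2/3)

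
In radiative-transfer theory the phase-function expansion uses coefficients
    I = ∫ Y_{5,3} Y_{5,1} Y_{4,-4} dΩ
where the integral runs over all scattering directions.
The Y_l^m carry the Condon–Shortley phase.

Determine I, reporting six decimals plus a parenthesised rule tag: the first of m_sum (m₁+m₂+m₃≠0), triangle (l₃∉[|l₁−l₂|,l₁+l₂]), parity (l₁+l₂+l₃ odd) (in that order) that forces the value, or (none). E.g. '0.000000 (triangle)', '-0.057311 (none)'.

-0.168084 (none)

Rules hold: Σm=0, L=14 even, 0≤4≤10.
N = 11·11·9 = 1089
Δ = 6!·4!·4!/15! = 1/3153150
Racah Σ t=1..5: t=1:−1/69120 t=2:+1/1728 t=3:−1/576 t=4:+1/1728 t=5:−1/69120 = -7/11520
⇒ 3j(5 5 4; 0 0 0)² = 2/143, sgn -1
Racah Σ t=2..2: t=2:+1/27648 = 1/27648
⇒ 3j(5 5 4; 3 1 -4)² = 10/429, sgn +1
4πI² = N·(3j₀)²·(3jₘ)² = 60/169
I = -1·√(0.35503/4π) = -0.16808437
No selection rule forces the value: the integral is nonzero (none).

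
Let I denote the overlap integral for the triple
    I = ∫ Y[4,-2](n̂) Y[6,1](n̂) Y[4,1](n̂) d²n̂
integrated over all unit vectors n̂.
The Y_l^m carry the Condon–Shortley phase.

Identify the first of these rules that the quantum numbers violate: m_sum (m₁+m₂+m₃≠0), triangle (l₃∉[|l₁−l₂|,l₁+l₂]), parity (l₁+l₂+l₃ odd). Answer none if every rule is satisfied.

azimuthal sum: -2 + 1 + 1 = 0  ✓
2 ≤ 4 ≤ 10 (triangle on l)  ✓
L = 4 + 6 + 4 = 14 (even)  ✓

none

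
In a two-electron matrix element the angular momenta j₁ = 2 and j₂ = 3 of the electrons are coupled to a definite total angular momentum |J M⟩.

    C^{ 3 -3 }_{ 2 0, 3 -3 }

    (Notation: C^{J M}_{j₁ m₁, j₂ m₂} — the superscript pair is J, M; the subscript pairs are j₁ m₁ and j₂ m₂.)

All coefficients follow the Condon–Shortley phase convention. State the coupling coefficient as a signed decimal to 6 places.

√[7·2!2!4!/9! · 2!2!0!6!0!6!] = √(3840)
  +(−1)^0/∏(0,2,2,0,0,4)! = 1/96  (running 1/96)
⟨..|..⟩ = √(3840)·(1/96) = +0.645497

+0.645497  (= +√(5/12))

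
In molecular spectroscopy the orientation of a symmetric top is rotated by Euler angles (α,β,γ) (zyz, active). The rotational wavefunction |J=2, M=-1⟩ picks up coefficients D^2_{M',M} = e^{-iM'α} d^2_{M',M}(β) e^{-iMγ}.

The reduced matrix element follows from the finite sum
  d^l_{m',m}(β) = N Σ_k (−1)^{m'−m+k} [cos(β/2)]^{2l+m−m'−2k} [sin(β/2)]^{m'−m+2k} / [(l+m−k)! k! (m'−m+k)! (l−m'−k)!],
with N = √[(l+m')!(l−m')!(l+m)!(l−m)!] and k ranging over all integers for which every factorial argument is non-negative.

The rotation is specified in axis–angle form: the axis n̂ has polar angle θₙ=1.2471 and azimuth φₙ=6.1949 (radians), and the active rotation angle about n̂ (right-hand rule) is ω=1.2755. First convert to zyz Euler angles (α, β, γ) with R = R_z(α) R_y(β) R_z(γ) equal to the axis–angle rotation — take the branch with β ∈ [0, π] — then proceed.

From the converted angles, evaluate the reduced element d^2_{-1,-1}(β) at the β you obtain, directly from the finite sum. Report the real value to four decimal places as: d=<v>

d=-0.1870

Axis–angle → zyz. n̂ = (sinθₙcosφₙ, sinθₙsinφₙ, cosθₙ) = (+0.944374, -0.083592, +0.318073), ω = 1.2755.
R = I cosω + sinω [n̂]ₓ + (1−cosω) n̂n̂ᵀ gives
  R = [+0.923318, -0.360273, +0.132989; +0.248338, +0.295977, -0.922348; +0.292936, +0.884647, +0.362751]
β = atan2(√(R₁₃²+R₂₃²), R₃₃) = 1.199578; α = atan2(R₂₃, R₁₃) mod 2π = 4.855587; γ = atan2(R₃₂, −R₃₁) mod 2π = 1.890565
d^2_{-1,-1}(β=1.1996) via the finite sum:
Half-angle: c=0.825455, s=0.564468. N=√(1·6·1·6)=6.000000
The bounds max(0,m−m')=0 and min(l+m,l−m')=1 give 2 terms
  k=0: (−1)^0·6.0000/(6)·0.8255^4·0.5645^0 = +0.464272
  k=1: (−1)^1·6.0000/(2)·0.8255^2·0.5645^2 = -0.651309
d^2_{-1,-1}(1.1996) = +0.464272 -0.651309 = -0.187036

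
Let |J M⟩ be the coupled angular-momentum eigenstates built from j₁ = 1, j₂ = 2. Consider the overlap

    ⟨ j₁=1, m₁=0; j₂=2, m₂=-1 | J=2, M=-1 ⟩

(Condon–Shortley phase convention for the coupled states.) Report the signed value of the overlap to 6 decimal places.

+√(1/6) = +0.408248

triangle: 1!*1!*3!/6! = 6/720
(j±m)!: 1!*1!*1!*3!*1!*3! = 36
prefactor² = (2J+1)*Δ*N² = 3/2
  k=0: +1/(0!*1!*1!*1!*0!*2!) = 1/2
  k=1: −1/(1!*0!*0!*0!*1!*3!) = -1/6
Σ = 1/3  ⇒  CG² = 3/2*(1/3)² = 1/6
CG = +√(1/6) = +0.408248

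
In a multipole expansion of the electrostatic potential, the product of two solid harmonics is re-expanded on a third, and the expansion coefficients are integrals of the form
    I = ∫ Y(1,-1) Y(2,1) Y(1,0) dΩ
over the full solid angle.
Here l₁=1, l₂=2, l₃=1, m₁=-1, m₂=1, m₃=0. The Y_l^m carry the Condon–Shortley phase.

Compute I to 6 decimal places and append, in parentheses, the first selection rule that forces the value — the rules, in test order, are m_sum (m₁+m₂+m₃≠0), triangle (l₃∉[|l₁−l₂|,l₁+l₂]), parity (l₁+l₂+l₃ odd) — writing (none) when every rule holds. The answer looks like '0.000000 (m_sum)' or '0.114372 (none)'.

m-sum 0 ✓  L=4 even ✓  1≤1≤3 ✓
Π(2lᵢ+1) = 3×5×3 = 45
triangle coeff Δ(1,2,1) = 1/30
Σ_t [1,1]: t=1:−1/1 = -1/1
(3j)²=2/15 [(1 2 1; 0 0 0)], sign=+1
Σ_t [2,2]: t=2:+1/2 = 1/2
(3j)²=1/10 [(1 2 1; -1 1 0)], sign=-1
⇒ 4πI² = 3/5
I = (-1)√(3/5/(4π)) = -0.21850969
No selection rule forces the value: the integral is nonzero (none).

-0.218510 (none)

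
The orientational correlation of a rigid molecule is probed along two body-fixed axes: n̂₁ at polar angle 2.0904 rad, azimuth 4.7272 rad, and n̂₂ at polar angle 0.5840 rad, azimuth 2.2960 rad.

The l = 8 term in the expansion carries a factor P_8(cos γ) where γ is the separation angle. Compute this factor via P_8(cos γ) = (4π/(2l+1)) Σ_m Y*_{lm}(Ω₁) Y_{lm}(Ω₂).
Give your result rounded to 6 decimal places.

0.092216

Term-by-term m-sum for l=8 (normalisation 4π/17 = 0.739198):
  [-8]  conj(Y_{8,-8})(Ω₁) = 0.16494 + 0.01964j ; Y_{8,-8}(Ω₂) = 0.00390 + 0.00204j ; Δ = 0.00060 + 0.00041j
  [-7]  conj(Y_{8,-7})(Ω₁) = 0.03933 - 0.37804j ; Y_{8,-7}(Ω₂) = -0.02490 + 0.00949j ; Δ = 0.00261 + 0.00979j
  [-6]  conj(Y_{8,-6})(Ω₁) = -0.43271 - 0.03855j ; Y_{8,-6}(Ω₂) = 0.03528 - 0.09339j ; Δ = -0.01887 + 0.03905j
  [-5]  conj(Y_{8,-5})(Ω₁) = -0.01028 + 0.13854j ; Y_{8,-5}(Ω₂) = 0.11977 + 0.22759j ; Δ = -0.03276 + 0.01425j
  [-4]  conj(Y_{8,-4})(Ω₁) = -0.27973 - 0.01659j ; Y_{8,-4}(Ω₂) = -0.43694 - 0.10729j ; Δ = 0.12045 + 0.03726j
  [-3]  conj(Y_{8,-3})(Ω₁) = -0.01310 + 0.29459j ; Y_{8,-3}(Ω₂) = 0.38142 - 0.26365j ; Δ = 0.07267 + 0.11581j
  [-2]  conj(Y_{8,-2})(Ω₁) = -0.14254 - 0.00422j ; Y_{8,-2}(Ω₂) = -0.01071 + 0.08852j ; Δ = 0.00190 - 0.01257j
  [-1]  conj(Y_{8,-1})(Ω₁) = -0.00482 + 0.32530j ; Y_{8,-1}(Ω₂) = 0.25585 + 0.28866j ; Δ = -0.09513 + 0.08183j
  [+0]  conj(Y_{8,0})(Ω₁) = -0.09674 + 0.00000j ; Y_{8,0}(Ω₂) = -0.22548 + 0.00000j ; Δ = 0.02181 + 0.00000j
  [+1]  conj(Y_{8,1})(Ω₁) = 0.00482 + 0.32530j ; Y_{8,1}(Ω₂) = -0.25585 + 0.28866j ; Δ = -0.09513 - 0.08183j
  [+2]  conj(Y_{8,2})(Ω₁) = -0.14254 + 0.00422j ; Y_{8,2}(Ω₂) = -0.01071 - 0.08852j ; Δ = 0.00190 + 0.01257j
  [+3]  conj(Y_{8,3})(Ω₁) = 0.01310 + 0.29459j ; Y_{8,3}(Ω₂) = -0.38142 - 0.26365j ; Δ = 0.07267 - 0.11581j
  [+4]  conj(Y_{8,4})(Ω₁) = -0.27973 + 0.01659j ; Y_{8,4}(Ω₂) = -0.43694 + 0.10729j ; Δ = 0.12045 - 0.03726j
  [+5]  conj(Y_{8,5})(Ω₁) = 0.01028 + 0.13854j ; Y_{8,5}(Ω₂) = -0.11977 + 0.22759j ; Δ = -0.03276 - 0.01425j
  [+6]  conj(Y_{8,6})(Ω₁) = -0.43271 + 0.03855j ; Y_{8,6}(Ω₂) = 0.03528 + 0.09339j ; Δ = -0.01887 - 0.03905j
  [+7]  conj(Y_{8,7})(Ω₁) = -0.03933 - 0.37804j ; Y_{8,7}(Ω₂) = 0.02490 + 0.00949j ; Δ = 0.00261 - 0.00979j
  [+8]  conj(Y_{8,8})(Ω₁) = 0.16494 - 0.01964j ; Y_{8,8}(Ω₂) = 0.00390 - 0.00204j ; Δ = 0.00060 - 0.00041j
Σ over m = 0.12475 - 0.00000j; ×(4π/17) → 0.09222 - 0.00000j. Real part: 0.092216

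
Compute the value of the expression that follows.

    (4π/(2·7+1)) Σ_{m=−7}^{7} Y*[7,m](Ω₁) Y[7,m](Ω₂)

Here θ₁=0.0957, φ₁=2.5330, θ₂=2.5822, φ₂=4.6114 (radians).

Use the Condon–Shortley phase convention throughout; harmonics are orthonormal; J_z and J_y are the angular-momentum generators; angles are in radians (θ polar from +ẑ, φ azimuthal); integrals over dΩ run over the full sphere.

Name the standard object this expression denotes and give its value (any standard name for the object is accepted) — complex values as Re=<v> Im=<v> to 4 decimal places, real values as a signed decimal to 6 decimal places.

This sum is the spherical-harmonic addition theorem: it equals the Legendre polynomial P_l(cos γ) of the angle γ between the two directions.
Term-by-term m-sum for l=7 (normalisation 4π/15 = 0.837758):
  [-7]  conj(Y_{7,-7})(Ω₁) = +0.000000-0.000000i ; Y_{7,-7}(Ω₂) = +0.003849-0.004506i ; Δ = -0.000000-0.000000i
  [-6]  conj(Y_{7,-6})(Ω₁) = -0.000001+0.000001i ; Y_{7,-6}(Ω₂) = +0.029111+0.020171i ; Δ = -0.000000-0.000000i
  [-5]  conj(Y_{7,-5})(Ω₁) = +0.000035+0.000003i ; Y_{7,-5}(Ω₂) = -0.062295+0.112703i ; Δ = -0.000003+0.000004i
  [-4]  conj(Y_{7,-4})(Ω₁) = -0.000457-0.000391i ; Y_{7,-4}(Ω₂) = -0.287525-0.122907i ; Δ = +0.000083+0.000169i
  [-3]  conj(Y_{7,-3})(Ω₁) = +0.001899+0.007286i ; Y_{7,-3}(Ω₂) = +0.144955-0.463723i ; Δ = +0.003654+0.000175i
  [-2]  conj(Y_{7,-2})(Ω₁) = +0.022851-0.061906i ; Y_{7,-2}(Ω₂) = +0.357696+0.073245i ; Δ = +0.012708-0.020470i
  [-1]  conj(Y_{7,-1})(Ω₁) = -0.301062+0.209788i ; Y_{7,-1}(Ω₂) = +0.015131-0.149314i ; Δ = +0.026769+0.048127i
  [+0]  conj(Y_{7,0})(Ω₁) = +0.956839-0.000000i ; Y_{7,0}(Ω₂) = +0.422602+0.000000i ; Δ = +0.404362+0.000000i
  [+1]  conj(Y_{7,1})(Ω₁) = +0.301062+0.209788i ; Y_{7,1}(Ω₂) = -0.015131-0.149314i ; Δ = +0.026769-0.048127i
  [+2]  conj(Y_{7,2})(Ω₁) = +0.022851+0.061906i ; Y_{7,2}(Ω₂) = +0.357696-0.073245i ; Δ = +0.012708+0.020470i
  [+3]  conj(Y_{7,3})(Ω₁) = -0.001899+0.007286i ; Y_{7,3}(Ω₂) = -0.144955-0.463723i ; Δ = +0.003654-0.000175i
  [+4]  conj(Y_{7,4})(Ω₁) = -0.000457+0.000391i ; Y_{7,4}(Ω₂) = -0.287525+0.122907i ; Δ = +0.000083-0.000169i
  [+5]  conj(Y_{7,5})(Ω₁) = -0.000035+0.000003i ; Y_{7,5}(Ω₂) = +0.062295+0.112703i ; Δ = -0.000003-0.000004i
  [+6]  conj(Y_{7,6})(Ω₁) = -0.000001-0.000001i ; Y_{7,6}(Ω₂) = +0.029111-0.020171i ; Δ = -0.000000+0.000000i
  [+7]  conj(Y_{7,7})(Ω₁) = -0.000000-0.000000i ; Y_{7,7}(Ω₂) = -0.003849-0.004506i ; Δ = -0.000000+0.000000i
Σ over m = +0.490786-0.000000i; ×(4π/15) → +0.411160-0.000000i. Real part: 0.411160

Legendre polynomial (addition theorem), +0.411160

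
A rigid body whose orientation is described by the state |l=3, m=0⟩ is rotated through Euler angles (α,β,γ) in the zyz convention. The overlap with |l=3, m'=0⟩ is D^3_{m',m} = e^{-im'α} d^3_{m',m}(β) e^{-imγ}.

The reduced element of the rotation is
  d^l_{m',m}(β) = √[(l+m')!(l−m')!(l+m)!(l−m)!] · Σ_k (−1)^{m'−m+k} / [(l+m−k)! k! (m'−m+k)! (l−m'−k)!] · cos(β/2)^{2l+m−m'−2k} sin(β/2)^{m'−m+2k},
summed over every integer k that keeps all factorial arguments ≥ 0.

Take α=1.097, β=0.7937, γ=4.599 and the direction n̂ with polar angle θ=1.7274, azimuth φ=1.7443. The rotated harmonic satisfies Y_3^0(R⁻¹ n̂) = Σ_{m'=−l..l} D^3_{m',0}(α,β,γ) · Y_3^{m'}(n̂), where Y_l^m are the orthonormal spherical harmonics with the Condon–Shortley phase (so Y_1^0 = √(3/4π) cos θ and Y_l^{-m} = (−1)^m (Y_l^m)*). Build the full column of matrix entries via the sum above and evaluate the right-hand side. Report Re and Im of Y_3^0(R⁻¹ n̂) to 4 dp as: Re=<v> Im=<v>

Need the full column D^3_{m',0} for m'=−3..3 at α=1.0970, β=0.7937, γ=4.5990.
cos(β/2)=0.922283, sin(β/2)=0.386515
d^3_{-3,0}: single k=3 term ⇒ +0.202585;  D = -0.200328-0.030155i
d^3_{-2,0}: k∈[2..3] ⇒ +0.592039 -0.103981 = +0.488058;  D = -0.284850+0.396309i
d^3_{-1,0}: k∈[1..3] ⇒ +0.893467 -0.470765 +0.027560 = +0.450262;  D = +0.205440+0.400663i
d^3_{0,0}: k∈[0..3] ⇒ +0.615440 -0.972820 +0.170859 -0.003334 = -0.189856;  D = -0.189856+0.000000i
d^3_{1,0}: k∈[0..2] ⇒ -0.893467 +0.470765 -0.027560 = -0.450262;  D = -0.205440+0.400663i
d^3_{2,0}: k∈[0..1] ⇒ +0.592039 -0.103981 = +0.488058;  D = -0.284850-0.396309i
d^3_{3,0}: single k=0 term ⇒ -0.202585;  D = +0.200328-0.030155i
Y_3^{m'}(θ=1.7274,φ=1.7443) and Σ D·Y over m':
  (-0.2003-0.0302i)·(+0.2000+0.3488i)  (-0.2848+0.3963i)·(+0.1462-0.0529i)  (+0.2054+0.4007i)·(+0.0484+0.2762i)  (-0.1899+0.0000i)·(+0.1675+0.0000i)  (-0.2054+0.4007i)·(-0.0484+0.2762i)  (-0.2848-0.3963i)·(+0.1462+0.0529i)  (+0.2003-0.0302i)·(-0.2000+0.3488i)
Y_3^0(R⁻¹ n̂) = -0.333711+0.000000i

Re=-0.3337 Im=0.0000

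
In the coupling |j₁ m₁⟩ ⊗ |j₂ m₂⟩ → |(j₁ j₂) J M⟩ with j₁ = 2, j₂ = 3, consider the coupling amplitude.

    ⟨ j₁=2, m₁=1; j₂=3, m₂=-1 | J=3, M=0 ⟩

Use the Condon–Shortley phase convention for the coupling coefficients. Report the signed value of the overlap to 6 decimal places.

+√(1/30) ≈ +0.182574

√[7·2!2!4!/9! · 3!1!2!4!3!3!] = √(96/5)
  +(−1)^0/∏(0,2,1,2,1,2)! = 1/8  (running 1/8)
  +(−1)^1/∏(1,1,0,1,2,3)! = -1/12  (running 1/24)
⟨..|..⟩ = √(96/5)·(1/24) = +0.182574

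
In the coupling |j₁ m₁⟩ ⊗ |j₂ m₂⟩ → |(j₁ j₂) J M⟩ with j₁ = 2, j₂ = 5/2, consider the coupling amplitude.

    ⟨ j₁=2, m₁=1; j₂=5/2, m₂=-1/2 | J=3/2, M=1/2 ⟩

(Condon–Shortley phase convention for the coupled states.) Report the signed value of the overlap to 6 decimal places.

√[4·3!1!2!/7! · 3!1!2!3!2!1!] = √(48/35)
  +(−1)^0/∏(0,3,1,2,0,0)! = 1/12  (running 1/12)
  +(−1)^1/∏(1,2,0,1,1,1)! = -1/2  (running -5/12)
⟨..|..⟩ = √(48/35)·(-5/12) = -0.487950

−√(5/21) ≈ -0.487950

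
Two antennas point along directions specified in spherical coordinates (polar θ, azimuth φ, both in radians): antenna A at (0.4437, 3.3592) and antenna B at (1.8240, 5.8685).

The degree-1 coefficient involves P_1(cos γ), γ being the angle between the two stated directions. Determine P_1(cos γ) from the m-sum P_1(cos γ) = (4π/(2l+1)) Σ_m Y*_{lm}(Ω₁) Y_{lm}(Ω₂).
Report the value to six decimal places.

Addition theorem: P_1(cos γ) = (4π/3) Σ_m Y*_{lm}(Ω₁) Y_{lm}(Ω₂), m = −1…1:
  [-1]  conj(Y_{1,-1})(Ω₁) = -0.14482 - 0.03202j ; Y_{1,-1}(Ω₂) = 0.30613 + 0.13476j ; Δ = -0.04002 - 0.02932j
  [+0]  conj(Y_{1,0})(Ω₁) = 0.44129 + 0.00000j ; Y_{1,0}(Ω₂) = -0.12240 + 0.00000j ; Δ = -0.05401 + 0.00000j
  [+1]  conj(Y_{1,1})(Ω₁) = 0.14482 - 0.03202j ; Y_{1,1}(Ω₂) = -0.30613 + 0.13476j ; Δ = -0.04002 + 0.02932j
Σ over m = -0.13405 + 0.00000j; ×(4π/3) → -0.56150 + 0.00000j. Real part: -0.561501

-0.561501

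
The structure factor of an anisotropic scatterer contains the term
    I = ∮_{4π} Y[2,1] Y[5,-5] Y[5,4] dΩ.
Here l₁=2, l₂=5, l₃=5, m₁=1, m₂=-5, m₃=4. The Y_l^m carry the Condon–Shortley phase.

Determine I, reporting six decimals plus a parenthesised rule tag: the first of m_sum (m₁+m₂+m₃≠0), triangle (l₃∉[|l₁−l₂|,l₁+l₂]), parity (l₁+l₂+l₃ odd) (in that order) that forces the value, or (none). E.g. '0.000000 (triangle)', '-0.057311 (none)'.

Checks pass: Σm=0; 12 even; l₃=5∈[3,7].
(2·2+1)(2·5+1)(2·5+1) = 605
Δ: 2! 2! 8! / 13! → 1/38610
sum: t=0:+1/2880 t=1:−1/576 t=2:+1/2880 = -1/960
3j²(2 5 5; 0 0 0) = Δ·Π!·Σ² = 10/429  (sign +1)
sum: t=0:+1/80640 = 1/80640
3j²(2 5 5; 1 -5 4) = Δ·Π!·Σ² = 9/286  (sign -1)
combine: 4πI² = 605·10/429·9/286 = 75/169
take √, sign -1: I = -0.18792404
No selection rule forces the value: the integral is nonzero (none).

-0.187924 (none)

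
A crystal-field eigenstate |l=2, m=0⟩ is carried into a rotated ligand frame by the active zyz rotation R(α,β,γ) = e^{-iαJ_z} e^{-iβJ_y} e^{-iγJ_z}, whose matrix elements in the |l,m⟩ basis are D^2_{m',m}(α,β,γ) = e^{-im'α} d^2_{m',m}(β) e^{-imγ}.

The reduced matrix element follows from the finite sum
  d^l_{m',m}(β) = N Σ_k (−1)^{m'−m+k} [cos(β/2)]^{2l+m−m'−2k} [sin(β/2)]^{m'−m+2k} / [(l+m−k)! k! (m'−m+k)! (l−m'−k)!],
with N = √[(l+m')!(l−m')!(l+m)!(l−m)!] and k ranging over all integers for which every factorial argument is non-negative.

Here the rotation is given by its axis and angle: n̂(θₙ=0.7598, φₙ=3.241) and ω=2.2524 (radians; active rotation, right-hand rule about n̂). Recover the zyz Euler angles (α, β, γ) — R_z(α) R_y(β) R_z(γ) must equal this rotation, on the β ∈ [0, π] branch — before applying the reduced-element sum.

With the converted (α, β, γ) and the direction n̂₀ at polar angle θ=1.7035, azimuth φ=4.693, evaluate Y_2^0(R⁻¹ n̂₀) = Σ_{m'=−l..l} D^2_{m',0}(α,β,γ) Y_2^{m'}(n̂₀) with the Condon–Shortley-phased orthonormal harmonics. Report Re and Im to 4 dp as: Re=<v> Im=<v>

Axis–angle → zyz. n̂ = (sinθₙcosφₙ, sinθₙsinφₙ, cosθₙ) = (-0.685376, -0.068357, +0.724974), ω = 2.2524.
R = I cosω + sinω [n̂]ₓ + (1−cosω) n̂n̂ᵀ gives
  R = [+0.135656, -0.486621, -0.863017; +0.639356, -0.622423, +0.451458; -0.756850, -0.613018, +0.226688]
β = atan2(√(R₁₃²+R₂₃²), R₃₃) = 1.342120; α = atan2(R₂₃, R₁₃) mod 2π = 2.659623; γ = atan2(R₃₂, −R₃₁) mod 2π = 5.602401
Need the full column D^2_{m',0} for m'=−2..2 at α=2.6596, β=1.3421, γ=5.6024.
cos(β/2)=0.783163, sin(β/2)=0.621817
d^2_{-2,0}: single k=2 term ⇒ +0.580904;  D = +0.331283-0.477180i
d^2_{-1,0}: k∈[1..2] ⇒ +0.731635 -0.461227 = +0.270408;  D = -0.239604+0.125341i
d^2_{0,0}: k∈[0..2] ⇒ +0.376191 -0.948612 +0.149503 = -0.422919;  D = -0.422919+0.000000i
d^2_{1,0}: k∈[0..1] ⇒ -0.731635 +0.461227 = -0.270408;  D = +0.239604+0.125341i
d^2_{2,0}: single k=0 term ⇒ +0.580904;  D = +0.331283+0.477180i
Y_2^{m'}(θ=1.7035,φ=4.693) and Σ D·Y over m':
  (+0.3313-0.4772i)·(-0.3792-0.0147i)  (-0.2396+0.1253i)·(+0.0020-0.1013i)  (-0.4229+0.0000i)·(-0.2988+0.0000i)  (+0.2396+0.1253i)·(-0.0020-0.1013i)  (+0.3313+0.4772i)·(-0.3792+0.0147i)
Y_2^0(R⁻¹ n̂) = -0.114472+0.000000i

Re=-0.1145 Im=0.0000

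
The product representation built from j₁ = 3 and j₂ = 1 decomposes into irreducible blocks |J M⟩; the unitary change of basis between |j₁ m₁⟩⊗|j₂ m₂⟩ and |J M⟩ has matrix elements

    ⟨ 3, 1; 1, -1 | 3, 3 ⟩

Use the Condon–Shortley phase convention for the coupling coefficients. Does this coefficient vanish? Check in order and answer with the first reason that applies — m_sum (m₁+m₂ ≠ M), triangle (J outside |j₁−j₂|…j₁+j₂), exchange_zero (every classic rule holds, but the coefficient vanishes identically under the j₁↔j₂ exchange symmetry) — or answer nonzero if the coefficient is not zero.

m_sum

m-sum: m₁+m₂ = 1+(-1) = 0, M = 3  ✗ ⇒ coefficient is 0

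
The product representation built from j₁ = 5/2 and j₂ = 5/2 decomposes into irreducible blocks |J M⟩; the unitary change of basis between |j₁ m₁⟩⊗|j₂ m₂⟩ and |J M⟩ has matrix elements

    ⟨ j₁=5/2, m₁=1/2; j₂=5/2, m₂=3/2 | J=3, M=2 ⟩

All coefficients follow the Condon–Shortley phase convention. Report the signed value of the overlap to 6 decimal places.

√[7·2!3!3!/9! · 3!2!4!1!5!1!] = √(48)
  +(−1)^1/∏(1,1,1,3,2,0)! = -1/12  (running -1/12)
  +(−1)^2/∏(2,0,0,2,3,1)! = 1/24  (running -1/24)
⟨..|..⟩ = √(48)·(-1/24) = -0.288675

−√(1/12) = -0.288675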